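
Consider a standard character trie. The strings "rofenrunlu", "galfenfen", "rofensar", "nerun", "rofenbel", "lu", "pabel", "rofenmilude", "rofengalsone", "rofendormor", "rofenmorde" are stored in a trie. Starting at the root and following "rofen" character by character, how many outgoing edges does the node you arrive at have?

6

Walk "rofen" from the root, arriving at one node.
Distinct next characters after "rofen": b, d, g, m, r, s.
That node has 6 child edges.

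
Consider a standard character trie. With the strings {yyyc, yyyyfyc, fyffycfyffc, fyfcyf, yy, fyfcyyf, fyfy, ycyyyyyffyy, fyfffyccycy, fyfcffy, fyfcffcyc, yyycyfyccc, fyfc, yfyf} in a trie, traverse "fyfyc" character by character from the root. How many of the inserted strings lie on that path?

Walk "fyfyc" from the root; an end-of-word marker is hit whenever a stored word is a prefix of "fyfyc".
Prefixes of the query that are stored words: "fyfy"
Count: 1

1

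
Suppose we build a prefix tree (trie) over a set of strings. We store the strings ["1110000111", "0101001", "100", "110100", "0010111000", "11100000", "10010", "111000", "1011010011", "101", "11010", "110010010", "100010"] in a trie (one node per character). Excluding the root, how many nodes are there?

Trace insertions, counting only characters that open a new branch:
  "1110000111" → 10 new (1, 1, 1, 0, 0, 0, 0, 1, 1, 1)
  "0101001" → 7 new (0, 1, 0, 1, 0, 0, 1)
  "100" → prefix "1" already present; 2 new (0, 0)
  "110100" → prefix "11" already present; 4 new (0, 1, 0, 0)
  "0010111000" → prefix "0" already present; 9 new (0, 1, 0, 1, 1, 1, 0, 0, 0)
  "11100000" → prefix "1110000" already present; 1 new (0)
  "10010" → prefix "100" already present; 2 new (1, 0)
  "111000" → prefix "111000" already present; 0 new (none)
  "1011010011" → prefix "10" already present; 8 new (1, 1, 0, 1, 0, 0, 1, 1)
  "101" → prefix "101" already present; 0 new (none)
  "11010" → prefix "11010" already present; 0 new (none)
  "110010010" → prefix "110" already present; 6 new (0, 1, 0, 0, 1, 0)
  "100010" → prefix "100" already present; 3 new (0, 1, 0)
Total nodes = 10 + 7 + 2 + 4 + 9 + 1 + 2 + 0 + 8 + 0 + 0 + 6 + 3 = 52

52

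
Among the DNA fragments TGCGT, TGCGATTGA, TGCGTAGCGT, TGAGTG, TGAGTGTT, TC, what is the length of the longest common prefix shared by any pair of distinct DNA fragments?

Equivalently: take the maximum, over all pairs, of their longest common prefix length.
e.g. "TGAGTG" and "TGAGTGTT" share the prefix "TGAGTG" of length 6; no pair shares a longer one.
Longest shared-prefix length: 6

6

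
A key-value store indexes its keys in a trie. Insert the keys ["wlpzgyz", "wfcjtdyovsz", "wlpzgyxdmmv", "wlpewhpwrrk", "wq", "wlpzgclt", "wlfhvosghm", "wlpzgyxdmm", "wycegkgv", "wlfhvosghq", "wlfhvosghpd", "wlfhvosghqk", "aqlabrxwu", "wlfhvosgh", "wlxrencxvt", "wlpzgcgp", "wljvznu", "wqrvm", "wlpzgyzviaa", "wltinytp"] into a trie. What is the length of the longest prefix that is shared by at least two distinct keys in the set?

10

The deepest shared node is where two words last agree before diverging.
"wlfhvosghq" and "wlfhvosghqk" agree on "wlfhvosghq" (10 characters) before diverging; nothing deeper is shared.
Longest shared-prefix length: 10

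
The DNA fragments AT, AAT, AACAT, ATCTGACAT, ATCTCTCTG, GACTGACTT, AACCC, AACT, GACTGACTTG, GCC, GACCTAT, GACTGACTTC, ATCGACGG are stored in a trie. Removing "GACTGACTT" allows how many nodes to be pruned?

0

After clearing the end-marker at "GACTGACTT", prune upward until reaching a node still needed by another word.
Every node on "GACTGACTT" is still needed (e.g. by "GACTGACTTG"), so nothing is freed.
Nodes removed: 0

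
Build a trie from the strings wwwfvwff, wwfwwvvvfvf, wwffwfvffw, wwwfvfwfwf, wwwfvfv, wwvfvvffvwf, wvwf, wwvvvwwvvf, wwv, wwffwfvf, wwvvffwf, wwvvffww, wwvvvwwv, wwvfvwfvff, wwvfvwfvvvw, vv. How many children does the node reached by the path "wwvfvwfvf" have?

1

The children of the "wwvfvwfvf" node are the distinct next characters among strings starting with "wwvfvwfvf".
Distinct next characters after "wwvfvwfvf": f.
That node has 1 child edge.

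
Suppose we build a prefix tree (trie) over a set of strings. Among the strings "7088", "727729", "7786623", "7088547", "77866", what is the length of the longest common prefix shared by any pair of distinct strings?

Look for the deepest trie node that still has at least two words in its subtree.
e.g. "77866" and "7786623" share the prefix "77866" of length 5; no pair shares a longer one.
Longest shared-prefix length: 5

5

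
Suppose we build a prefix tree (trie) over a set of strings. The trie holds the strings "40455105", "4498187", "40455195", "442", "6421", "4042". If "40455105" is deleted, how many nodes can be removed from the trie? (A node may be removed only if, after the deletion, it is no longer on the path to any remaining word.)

After clearing the end-marker at "40455105", prune upward until reaching a node still needed by another word.
The suffix "05" (2 nodes) is used only by "40455105"; the node for "404551" still has the child "9", so pruning stops there.
Nodes removed: 2

2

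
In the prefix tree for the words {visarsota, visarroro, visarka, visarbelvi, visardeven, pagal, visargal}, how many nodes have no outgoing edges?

Leaves are exactly the stored words that no other stored word extends.
Those words: "pagal", "visarbelvi", "visardeven", "visargal", "visarka", "visarroro", "visarsota"
Leaf count: 7

7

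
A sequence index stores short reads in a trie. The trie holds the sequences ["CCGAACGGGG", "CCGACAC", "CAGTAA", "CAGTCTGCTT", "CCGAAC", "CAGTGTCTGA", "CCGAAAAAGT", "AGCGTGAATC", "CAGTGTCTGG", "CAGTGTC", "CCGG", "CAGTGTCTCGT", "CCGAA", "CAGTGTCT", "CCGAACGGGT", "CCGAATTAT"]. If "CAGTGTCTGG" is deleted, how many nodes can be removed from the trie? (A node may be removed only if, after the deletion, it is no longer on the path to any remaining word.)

1

After clearing the end-marker at "CAGTGTCTGG", prune upward until reaching a node still needed by another word.
The suffix "G" (1 node) is used only by "CAGTGTCTGG"; the node for "CAGTGTCTG" still has the child "A", so pruning stops there.
Nodes removed: 1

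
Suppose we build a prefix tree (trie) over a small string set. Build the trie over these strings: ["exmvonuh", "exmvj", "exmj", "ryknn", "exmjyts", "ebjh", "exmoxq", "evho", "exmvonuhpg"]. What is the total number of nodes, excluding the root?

Trie structure (* marks end of a word):
(root)
├─ e
│  ├─ b
│  │  └─ j
│  │     └─ h *
│  ├─ v
│  │  └─ h
│  │     └─ o *
│  └─ x
│     └─ m
│        ├─ j *
│        │  └─ y
│        │     └─ t
│        │        └─ s *
│        ├─ o
│        │  └─ x
│        │     └─ q *
│        └─ v
│           ├─ j *
│           └─ o
│              └─ n
│                 └─ u
│                    └─ h *
│                       └─ p
│                          └─ g *
└─ r
   └─ y
      └─ k
         └─ n
            └─ n *
Counting every labelled node above: 29.

29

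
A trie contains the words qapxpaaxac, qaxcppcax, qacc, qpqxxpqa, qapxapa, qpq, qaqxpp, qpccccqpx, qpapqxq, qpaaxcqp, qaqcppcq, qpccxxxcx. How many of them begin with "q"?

Filter for entries beginning with "q":
Words under "q": qacc, qapxapa, qapxpaaxac, qaqcppcq, qaqxpp, qaxcppcax, qpaaxcqp, qpapqxq, qpccccqpx, qpccxxxcx, qpq, qpqxxpqa
Count: 12

12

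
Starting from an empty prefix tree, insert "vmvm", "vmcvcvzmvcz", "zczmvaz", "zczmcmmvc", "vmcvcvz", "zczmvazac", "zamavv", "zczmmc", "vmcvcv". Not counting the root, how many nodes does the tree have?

34

For each word, the new-node count is its length minus the longest prefix already in the trie:
  "vmvm" → 4 new (v, m, v, m)
  "vmcvcvzmvcz" → prefix "vm" already present; 9 new (c, v, c, v, z, m, v, c, z)
  "zczmvaz" → 7 new (z, c, z, m, v, a, z)
  "zczmcmmvc" → prefix "zczm" already present; 5 new (c, m, m, v, c)
  "vmcvcvz" → prefix "vmcvcvz" already present; 0 new (none)
  "zczmvazac" → prefix "zczmvaz" already present; 2 new (a, c)
  "zamavv" → prefix "z" already present; 5 new (a, m, a, v, v)
  "zczmmc" → prefix "zczm" already present; 2 new (m, c)
  "vmcvcv" → prefix "vmcvcv" already present; 0 new (none)
Total nodes = 4 + 9 + 7 + 5 + 0 + 2 + 5 + 2 + 0 = 34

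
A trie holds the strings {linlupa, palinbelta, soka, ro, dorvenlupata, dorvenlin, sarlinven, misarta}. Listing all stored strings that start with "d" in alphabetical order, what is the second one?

Filter for "d…" and sort: "dorvenlin", "dorvenlupata"
Position 2: dorvenlupata

dorvenlupata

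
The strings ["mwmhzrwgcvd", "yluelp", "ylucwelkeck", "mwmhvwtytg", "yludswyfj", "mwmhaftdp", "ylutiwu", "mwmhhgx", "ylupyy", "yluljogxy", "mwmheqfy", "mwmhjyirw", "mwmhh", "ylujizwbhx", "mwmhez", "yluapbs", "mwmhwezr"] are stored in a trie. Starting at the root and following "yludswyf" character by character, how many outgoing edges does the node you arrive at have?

1

Walk "yludswyf" from the root, arriving at one node.
Characters that immediately follow "yludswyf" among the stored strings: {j}.
That node has 1 child edge.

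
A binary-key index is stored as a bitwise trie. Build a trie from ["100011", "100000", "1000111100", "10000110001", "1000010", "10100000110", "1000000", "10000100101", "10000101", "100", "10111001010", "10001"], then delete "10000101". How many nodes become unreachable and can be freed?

1

Walk "10000101" from the leaf back toward the root, removing each node that no remaining word uses.
The suffix "1" (1 node) is used only by "10000101"; the node for "1000010" still has the child "0", so pruning stops there.
Nodes removed: 1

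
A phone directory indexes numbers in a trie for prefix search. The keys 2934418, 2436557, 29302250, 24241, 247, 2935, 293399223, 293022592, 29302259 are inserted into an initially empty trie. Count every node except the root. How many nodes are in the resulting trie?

For each word, the new-node count is its length minus the longest prefix already in the trie:
  "2934418" → 7 new (2, 9, 3, 4, 4, 1, 8)
  "2436557" → prefix "2" already present; 6 new (4, 3, 6, 5, 5, 7)
  "29302250" → prefix "293" already present; 5 new (0, 2, 2, 5, 0)
  "24241" → prefix "24" already present; 3 new (2, 4, 1)
  "247" → prefix "24" already present; 1 new (7)
  "2935" → prefix "293" already present; 1 new (5)
  "293399223" → prefix "293" already present; 6 new (3, 9, 9, 2, 2, 3)
  "293022592" → prefix "2930225" already present; 2 new (9, 2)
  "29302259" → prefix "29302259" already present; 0 new (none)
Total nodes = 7 + 6 + 5 + 3 + 1 + 1 + 6 + 2 + 0 = 31

31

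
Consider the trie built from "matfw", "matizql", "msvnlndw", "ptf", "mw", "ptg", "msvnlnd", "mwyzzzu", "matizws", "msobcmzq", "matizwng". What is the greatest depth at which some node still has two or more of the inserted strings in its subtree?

7

Look for the deepest trie node that still has at least two words in its subtree.
e.g. "msvnlnd" and "msvnlndw" share the prefix "msvnlnd" of length 7; no pair shares a longer one.
Longest shared-prefix length: 7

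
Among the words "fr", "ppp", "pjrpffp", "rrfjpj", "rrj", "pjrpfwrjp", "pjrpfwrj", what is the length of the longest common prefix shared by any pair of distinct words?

Look for the deepest trie node that still has at least two words in its subtree.
e.g. "pjrpfwrj" and "pjrpfwrjp" share the prefix "pjrpfwrj" of length 8; no pair shares a longer one.
Longest shared-prefix length: 8

8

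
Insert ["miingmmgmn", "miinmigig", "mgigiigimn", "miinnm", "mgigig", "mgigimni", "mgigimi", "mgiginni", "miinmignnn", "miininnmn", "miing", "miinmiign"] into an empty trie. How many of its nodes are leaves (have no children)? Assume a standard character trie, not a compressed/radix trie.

11

A leaf is a node with no children — equivalently, the end of a word that is not a proper prefix of any other stored word.
Those words: "mgigig", "mgigiigimn", "mgigimi", "mgigimni", "mgiginni", "miingmmgmn", "miininnmn", "miinmigig", "miinmignnn", "miinmiign", "miinnm"
Leaf count: 11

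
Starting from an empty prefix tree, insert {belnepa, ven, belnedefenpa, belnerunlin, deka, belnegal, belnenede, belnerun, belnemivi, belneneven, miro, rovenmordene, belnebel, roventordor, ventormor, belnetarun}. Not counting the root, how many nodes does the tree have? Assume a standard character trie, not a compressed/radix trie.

77

For each word, the new-node count is its length minus the longest prefix already in the trie:
  "belnepa" → 7 new (b, e, l, n, e, p, a)
  "ven" → 3 new (v, e, n)
  "belnedefenpa" → prefix "belne" already present; 7 new (d, e, f, e, n, p, a)
  "belnerunlin" → prefix "belne" already present; 6 new (r, u, n, l, i, n)
  "deka" → 4 new (d, e, k, a)
  "belnegal" → prefix "belne" already present; 3 new (g, a, l)
  "belnenede" → prefix "belne" already present; 4 new (n, e, d, e)
  "belnerun" → prefix "belnerun" already present; 0 new (none)
  "belnemivi" → prefix "belne" already present; 4 new (m, i, v, i)
  "belneneven" → prefix "belnene" already present; 3 new (v, e, n)
  "miro" → 4 new (m, i, r, o)
  "rovenmordene" → 12 new (r, o, v, e, n, m, o, r, d, e, n, e)
  "belnebel" → prefix "belne" already present; 3 new (b, e, l)
  "roventordor" → prefix "roven" already present; 6 new (t, o, r, d, o, r)
  "ventormor" → prefix "ven" already present; 6 new (t, o, r, m, o, r)
  "belnetarun" → prefix "belne" already present; 5 new (t, a, r, u, n)
Total nodes = 7 + 3 + 7 + 6 + 4 + 3 + 4 + 0 + 4 + 3 + 4 + 12 + 3 + 6 + 6 + 5 = 77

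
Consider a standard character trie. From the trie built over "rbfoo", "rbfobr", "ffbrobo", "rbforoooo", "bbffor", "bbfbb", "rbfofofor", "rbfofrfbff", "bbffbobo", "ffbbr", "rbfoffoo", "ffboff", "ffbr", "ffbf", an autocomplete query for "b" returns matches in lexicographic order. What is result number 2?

Words with prefix "b", in lexicographic order: "bbfbb", "bbffbobo", "bbffor"
Position 2: bbffbobo

bbffbobo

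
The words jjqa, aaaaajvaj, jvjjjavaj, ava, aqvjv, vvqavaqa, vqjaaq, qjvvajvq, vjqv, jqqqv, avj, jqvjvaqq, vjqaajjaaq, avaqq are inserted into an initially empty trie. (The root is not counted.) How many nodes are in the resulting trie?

71

Insert word by word; a character creates a node only if that edge doesn't already exist:
  "jjqa" → 4 new (j, j, q, a)
  "aaaaajvaj" → 9 new (a, a, a, a, a, j, v, a, j)
  "jvjjjavaj" → prefix "j" already present; 8 new (v, j, j, j, a, v, a, j)
  "ava" → prefix "a" already present; 2 new (v, a)
  "aqvjv" → prefix "a" already present; 4 new (q, v, j, v)
  "vvqavaqa" → 8 new (v, v, q, a, v, a, q, a)
  "vqjaaq" → prefix "v" already present; 5 new (q, j, a, a, q)
  "qjvvajvq" → 8 new (q, j, v, v, a, j, v, q)
  "vjqv" → prefix "v" already present; 3 new (j, q, v)
  "jqqqv" → prefix "j" already present; 4 new (q, q, q, v)
  "avj" → prefix "av" already present; 1 new (j)
  "jqvjvaqq" → prefix "jq" already present; 6 new (v, j, v, a, q, q)
  "vjqaajjaaq" → prefix "vjq" already present; 7 new (a, a, j, j, a, a, q)
  "avaqq" → prefix "ava" already present; 2 new (q, q)
Total nodes = 4 + 9 + 8 + 2 + 4 + 8 + 5 + 8 + 3 + 4 + 1 + 6 + 7 + 2 = 71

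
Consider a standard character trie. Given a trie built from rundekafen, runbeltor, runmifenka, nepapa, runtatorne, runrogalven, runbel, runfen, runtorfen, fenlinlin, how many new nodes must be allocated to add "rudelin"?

Walking "rudelin" from the root, the first 2 characters ("ru") follow existing edges; "d" is the first miss.
Each of the 5 remaining characters creates one node.

5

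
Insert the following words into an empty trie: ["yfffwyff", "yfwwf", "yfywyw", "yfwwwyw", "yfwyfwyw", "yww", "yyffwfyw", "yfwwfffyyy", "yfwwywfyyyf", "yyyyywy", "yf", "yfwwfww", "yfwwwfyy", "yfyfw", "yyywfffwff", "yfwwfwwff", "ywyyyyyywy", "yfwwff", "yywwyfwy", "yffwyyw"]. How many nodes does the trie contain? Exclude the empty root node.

83

For each word, the new-node count is its length minus the longest prefix already in the trie:
  "yfffwyff" → 8 new (y, f, f, f, w, y, f, f)
  "yfwwf" → prefix "yf" already present; 3 new (w, w, f)
  "yfywyw" → prefix "yf" already present; 4 new (y, w, y, w)
  "yfwwwyw" → prefix "yfww" already present; 3 new (w, y, w)
  "yfwyfwyw" → prefix "yfw" already present; 5 new (y, f, w, y, w)
  "yww" → prefix "y" already present; 2 new (w, w)
  "yyffwfyw" → prefix "y" already present; 7 new (y, f, f, w, f, y, w)
  "yfwwfffyyy" → prefix "yfwwf" already present; 5 new (f, f, y, y, y)
  "yfwwywfyyyf" → prefix "yfww" already present; 7 new (y, w, f, y, y, y, f)
  "yyyyywy" → prefix "yy" already present; 5 new (y, y, y, w, y)
  "yf" → prefix "yf" already present; 0 new (none)
  "yfwwfww" → prefix "yfwwf" already present; 2 new (w, w)
  "yfwwwfyy" → prefix "yfwww" already present; 3 new (f, y, y)
  "yfyfw" → prefix "yfy" already present; 2 new (f, w)
  "yyywfffwff" → prefix "yyy" already present; 7 new (w, f, f, f, w, f, f)
  "yfwwfwwff" → prefix "yfwwfww" already present; 2 new (f, f)
  "ywyyyyyywy" → prefix "yw" already present; 8 new (y, y, y, y, y, y, w, y)
  "yfwwff" → prefix "yfwwff" already present; 0 new (none)
  "yywwyfwy" → prefix "yy" already present; 6 new (w, w, y, f, w, y)
  "yffwyyw" → prefix "yff" already present; 4 new (w, y, y, w)
Total nodes = 8 + 3 + 4 + 3 + 5 + 2 + 7 + 5 + 7 + 5 + 0 + 2 + 3 + 2 + 7 + 2 + 8 + 0 + 6 + 4 = 83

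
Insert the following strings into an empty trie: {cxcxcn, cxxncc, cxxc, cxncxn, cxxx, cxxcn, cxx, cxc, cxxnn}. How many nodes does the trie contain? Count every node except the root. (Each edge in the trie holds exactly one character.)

18

Trie structure (* marks end of a word):
(root)
└─ c
   └─ x
      ├─ c *
      │  └─ x
      │     └─ c
      │        └─ n *
      ├─ n
      │  └─ c
      │     └─ x
      │        └─ n *
      └─ x *
         ├─ c *
         │  └─ n *
         ├─ n
         │  ├─ c
         │  │  └─ c *
         │  └─ n *
         └─ x *
Counting every labelled node above: 18.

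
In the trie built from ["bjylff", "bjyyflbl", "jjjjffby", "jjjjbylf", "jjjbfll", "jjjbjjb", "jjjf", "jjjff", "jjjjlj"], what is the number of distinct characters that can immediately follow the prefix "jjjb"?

Walk "jjjb" from the root, arriving at one node.
Distinct next characters after "jjjb": f, j.
That node has 2 child edges.

2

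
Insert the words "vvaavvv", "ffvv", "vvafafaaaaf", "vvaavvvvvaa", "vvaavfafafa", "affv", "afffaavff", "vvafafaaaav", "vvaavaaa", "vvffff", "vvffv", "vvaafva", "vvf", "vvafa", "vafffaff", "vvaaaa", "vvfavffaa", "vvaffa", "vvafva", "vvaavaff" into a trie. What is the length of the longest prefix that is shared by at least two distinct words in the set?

The deepest shared node is where two words last agree before diverging.
e.g. "vvafafaaaaf" and "vvafafaaaav" share the prefix "vvafafaaaa" of length 10; no pair shares a longer one.
Longest shared-prefix length: 10

10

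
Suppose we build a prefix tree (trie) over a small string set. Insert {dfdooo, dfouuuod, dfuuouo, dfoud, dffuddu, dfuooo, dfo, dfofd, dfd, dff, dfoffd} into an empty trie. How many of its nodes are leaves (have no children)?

8

A leaf is a node with no children — equivalently, the end of a word that is not a proper prefix of any other stored word.
Those words: "dfdooo", "dffuddu", "dfofd", "dfoffd", "dfoud", "dfouuuod", "dfuooo", "dfuuouo"
Leaf count: 8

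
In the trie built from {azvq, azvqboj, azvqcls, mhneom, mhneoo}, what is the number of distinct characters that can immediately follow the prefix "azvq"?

The children of the "azvq" node are the distinct next characters among strings starting with "azvq".
Distinct next characters after "azvq": b, c.
That node has 2 child edges.

2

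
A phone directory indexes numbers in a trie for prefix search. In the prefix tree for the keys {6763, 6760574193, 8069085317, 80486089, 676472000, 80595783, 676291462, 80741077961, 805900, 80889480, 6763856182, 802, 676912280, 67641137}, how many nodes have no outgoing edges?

13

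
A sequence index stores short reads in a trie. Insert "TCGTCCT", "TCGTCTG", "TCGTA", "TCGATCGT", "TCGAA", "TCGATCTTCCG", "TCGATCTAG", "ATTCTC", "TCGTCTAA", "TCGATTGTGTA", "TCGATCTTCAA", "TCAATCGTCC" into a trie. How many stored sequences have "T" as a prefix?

11

Traverse to the node for "T", then collect every word in that subtree.
Matches: "TCAATCGTCC", "TCGAA", "TCGATCGT", "TCGATCTAG", "TCGATCTTCAA", "TCGATCTTCCG", "TCGATTGTGTA", "TCGTA", "TCGTCCT", "TCGTCTAA", "TCGTCTG"
Count: 11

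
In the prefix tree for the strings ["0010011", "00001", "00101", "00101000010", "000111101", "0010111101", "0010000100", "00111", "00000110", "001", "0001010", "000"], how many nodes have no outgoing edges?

9

A leaf is a node with no children — equivalently, the end of a word that is not a proper prefix of any other stored word.
Those words: "00000110", "00001", "0001010", "000111101", "0010000100", "0010011", "00101000010", "0010111101", "00111"
Leaf count: 9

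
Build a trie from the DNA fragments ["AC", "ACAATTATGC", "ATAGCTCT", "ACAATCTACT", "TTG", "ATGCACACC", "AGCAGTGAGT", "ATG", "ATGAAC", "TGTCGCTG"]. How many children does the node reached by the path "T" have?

2

Walk "T" from the root, arriving at one node.
Distinct next characters after "T": G, T.
That node has 2 child edges.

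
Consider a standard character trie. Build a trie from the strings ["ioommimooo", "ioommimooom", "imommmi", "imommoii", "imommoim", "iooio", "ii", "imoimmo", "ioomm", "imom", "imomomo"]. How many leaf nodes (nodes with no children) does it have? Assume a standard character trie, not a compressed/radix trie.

8

A leaf is a node with no children — equivalently, the end of a word that is not a proper prefix of any other stored word.
Those words: "ii", "imoimmo", "imommmi", "imommoii", "imommoim", "imomomo", "iooio", "ioommimooom"
Leaf count: 8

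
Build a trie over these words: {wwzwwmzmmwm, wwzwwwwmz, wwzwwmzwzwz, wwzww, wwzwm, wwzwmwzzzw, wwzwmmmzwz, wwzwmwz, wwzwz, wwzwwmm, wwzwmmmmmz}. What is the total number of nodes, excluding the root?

Count nodes per top-level branch (shared prefixes stored once):
  'w'-branch (wwzwm, wwzwmmmmmz, wwzwmmmzwz, wwzwmwz, wwzwmwzzzw, wwzww, wwzwwmm, wwzwwmzmmwm, wwzwwmzwzwz, wwzwwwwmz, wwzwz): 35 nodes
Sum: 35

35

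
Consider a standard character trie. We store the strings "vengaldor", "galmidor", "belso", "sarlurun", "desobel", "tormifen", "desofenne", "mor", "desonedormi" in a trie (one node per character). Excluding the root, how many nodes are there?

Insert word by word; a character creates a node only if that edge doesn't already exist:
  "vengaldor" → 9 new (v, e, n, g, a, l, d, o, r)
  "galmidor" → 8 new (g, a, l, m, i, d, o, r)
  "belso" → 5 new (b, e, l, s, o)
  "sarlurun" → 8 new (s, a, r, l, u, r, u, n)
  "desobel" → 7 new (d, e, s, o, b, e, l)
  "tormifen" → 8 new (t, o, r, m, i, f, e, n)
  "desofenne" → prefix "deso" already present; 5 new (f, e, n, n, e)
  "mor" → 3 new (m, o, r)
  "desonedormi" → prefix "deso" already present; 7 new (n, e, d, o, r, m, i)
Total nodes = 9 + 8 + 5 + 8 + 7 + 8 + 5 + 3 + 7 = 60

60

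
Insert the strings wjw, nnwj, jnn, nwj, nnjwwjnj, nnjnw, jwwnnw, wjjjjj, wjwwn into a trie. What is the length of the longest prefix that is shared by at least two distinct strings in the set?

3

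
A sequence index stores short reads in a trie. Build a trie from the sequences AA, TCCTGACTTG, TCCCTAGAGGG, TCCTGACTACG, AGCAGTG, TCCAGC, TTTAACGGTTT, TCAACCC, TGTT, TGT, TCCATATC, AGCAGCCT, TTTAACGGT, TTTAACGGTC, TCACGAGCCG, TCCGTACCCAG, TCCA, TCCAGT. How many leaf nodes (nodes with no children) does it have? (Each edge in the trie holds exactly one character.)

A leaf is a node with no children — equivalently, the end of a word that is not a proper prefix of any other stored word.
Those words: "AA", "AGCAGCCT", "AGCAGTG", "TCAACCC", "TCACGAGCCG", "TCCAGC", "TCCAGT", "TCCATATC", "TCCCTAGAGGG", "TCCGTACCCAG", "TCCTGACTACG", "TCCTGACTTG", "TGTT", "TTTAACGGTC", "TTTAACGGTTT"
Leaf count: 15

15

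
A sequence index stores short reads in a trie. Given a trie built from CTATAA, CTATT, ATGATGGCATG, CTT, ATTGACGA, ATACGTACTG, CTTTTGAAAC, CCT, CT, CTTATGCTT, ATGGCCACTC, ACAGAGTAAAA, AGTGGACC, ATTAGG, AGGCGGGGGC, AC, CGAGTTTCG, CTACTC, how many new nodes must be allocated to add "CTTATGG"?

Walking "CTTATGG" from the root, the first 6 characters ("CTTATG") follow existing edges; "G" is the first miss.
Each of the 1 remaining characters creates one node.

1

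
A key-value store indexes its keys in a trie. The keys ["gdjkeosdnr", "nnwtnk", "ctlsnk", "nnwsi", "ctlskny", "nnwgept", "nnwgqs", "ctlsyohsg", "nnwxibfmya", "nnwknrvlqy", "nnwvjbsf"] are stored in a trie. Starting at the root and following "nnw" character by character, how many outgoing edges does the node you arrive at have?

6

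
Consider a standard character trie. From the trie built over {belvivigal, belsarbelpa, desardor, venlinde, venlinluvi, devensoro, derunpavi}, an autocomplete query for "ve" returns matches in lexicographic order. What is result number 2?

DFS of the "ve" subtree visits, in order: "venlinde", "venlinluvi"
The 2nd is venlinluvi.

venlinluvi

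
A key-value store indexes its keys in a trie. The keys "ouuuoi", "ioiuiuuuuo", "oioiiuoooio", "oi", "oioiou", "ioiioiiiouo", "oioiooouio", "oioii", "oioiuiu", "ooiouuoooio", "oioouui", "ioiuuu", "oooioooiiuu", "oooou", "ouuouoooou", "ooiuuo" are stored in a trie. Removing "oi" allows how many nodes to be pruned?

0

After clearing the end-marker at "oi", prune upward until reaching a node still needed by another word.
Every node on "oi" is still needed (e.g. by "oioiiuoooio"), so nothing is freed.
Nodes removed: 0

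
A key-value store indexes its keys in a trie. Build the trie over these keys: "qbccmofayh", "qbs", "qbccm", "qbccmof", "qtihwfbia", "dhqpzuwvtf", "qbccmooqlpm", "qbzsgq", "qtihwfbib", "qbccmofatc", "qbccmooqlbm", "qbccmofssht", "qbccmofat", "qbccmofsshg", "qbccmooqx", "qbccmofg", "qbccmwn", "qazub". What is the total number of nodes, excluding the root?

56

Insert word by word; a character creates a node only if that edge doesn't already exist:
  "qbccmofayh" → 10 new (q, b, c, c, m, o, f, a, y, h)
  "qbs" → prefix "qb" already present; 1 new (s)
  "qbccm" → prefix "qbccm" already present; 0 new (none)
  "qbccmof" → prefix "qbccmof" already present; 0 new (none)
  "qtihwfbia" → prefix "q" already present; 8 new (t, i, h, w, f, b, i, a)
  "dhqpzuwvtf" → 10 new (d, h, q, p, z, u, w, v, t, f)
  "qbccmooqlpm" → prefix "qbccmo" already present; 5 new (o, q, l, p, m)
  "qbzsgq" → prefix "qb" already present; 4 new (z, s, g, q)
  "qtihwfbib" → prefix "qtihwfbi" already present; 1 new (b)
  "qbccmofatc" → prefix "qbccmofa" already present; 2 new (t, c)
  "qbccmooqlbm" → prefix "qbccmooql" already present; 2 new (b, m)
  "qbccmofssht" → prefix "qbccmof" already present; 4 new (s, s, h, t)
  "qbccmofat" → prefix "qbccmofat" already present; 0 new (none)
  "qbccmofsshg" → prefix "qbccmofssh" already present; 1 new (g)
  "qbccmooqx" → prefix "qbccmooq" already present; 1 new (x)
  "qbccmofg" → prefix "qbccmof" already present; 1 new (g)
  "qbccmwn" → prefix "qbccm" already present; 2 new (w, n)
  "qazub" → prefix "q" already present; 4 new (a, z, u, b)
Total nodes = 10 + 1 + 0 + 0 + 8 + 10 + 5 + 4 + 1 + 2 + 2 + 4 + 0 + 1 + 1 + 1 + 2 + 4 = 56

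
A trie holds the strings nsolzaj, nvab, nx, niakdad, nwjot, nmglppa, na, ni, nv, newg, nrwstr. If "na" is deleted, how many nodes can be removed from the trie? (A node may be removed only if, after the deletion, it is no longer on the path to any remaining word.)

1

A node on "na"'s path can go only if nothing else ends at it or branches off below it.
The suffix "a" (1 node) is used only by "na"; the node for "n" still has the child "s", so pruning stops there.
Nodes removed: 1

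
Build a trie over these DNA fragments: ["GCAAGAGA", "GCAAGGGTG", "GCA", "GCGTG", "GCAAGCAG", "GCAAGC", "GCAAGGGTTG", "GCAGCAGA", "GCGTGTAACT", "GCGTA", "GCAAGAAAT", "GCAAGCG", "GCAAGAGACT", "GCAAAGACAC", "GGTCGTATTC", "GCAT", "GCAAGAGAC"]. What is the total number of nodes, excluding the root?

For each word, the new-node count is its length minus the longest prefix already in the trie:
  "GCAAGAGA" → 8 new (G, C, A, A, G, A, G, A)
  "GCAAGGGTG" → prefix "GCAAG" already present; 4 new (G, G, T, G)
  "GCA" → prefix "GCA" already present; 0 new (none)
  "GCGTG" → prefix "GC" already present; 3 new (G, T, G)
  "GCAAGCAG" → prefix "GCAAG" already present; 3 new (C, A, G)
  "GCAAGC" → prefix "GCAAGC" already present; 0 new (none)
  "GCAAGGGTTG" → prefix "GCAAGGGT" already present; 2 new (T, G)
  "GCAGCAGA" → prefix "GCA" already present; 5 new (G, C, A, G, A)
  "GCGTGTAACT" → prefix "GCGTG" already present; 5 new (T, A, A, C, T)
  "GCGTA" → prefix "GCGT" already present; 1 new (A)
  "GCAAGAAAT" → prefix "GCAAGA" already present; 3 new (A, A, T)
  "GCAAGCG" → prefix "GCAAGC" already present; 1 new (G)
  "GCAAGAGACT" → prefix "GCAAGAGA" already present; 2 new (C, T)
  "GCAAAGACAC" → prefix "GCAA" already present; 6 new (A, G, A, C, A, C)
  "GGTCGTATTC" → prefix "G" already present; 9 new (G, T, C, G, T, A, T, T, C)
  "GCAT" → prefix "GCA" already present; 1 new (T)
  "GCAAGAGAC" → prefix "GCAAGAGAC" already present; 0 new (none)
Total nodes = 8 + 4 + 0 + 3 + 3 + 0 + 2 + 5 + 5 + 1 + 3 + 1 + 2 + 6 + 9 + 1 + 0 = 53

53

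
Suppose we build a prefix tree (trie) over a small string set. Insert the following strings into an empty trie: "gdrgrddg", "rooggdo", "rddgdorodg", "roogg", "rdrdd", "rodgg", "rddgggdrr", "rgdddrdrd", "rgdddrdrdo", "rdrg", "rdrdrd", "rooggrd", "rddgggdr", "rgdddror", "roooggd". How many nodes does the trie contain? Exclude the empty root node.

55

Count nodes per top-level branch (shared prefixes stored once):
  'g'-branch (gdrgrddg): 8 nodes
  'r'-branch (rddgdorodg, rddgggdr, rddgggdrr, rdrdd, rdrdrd, rdrg, rgdddrdrd, rgdddrdrdo, rgdddror, rodgg, roogg, rooggdo, rooggrd, roooggd): 47 nodes
Sum: 55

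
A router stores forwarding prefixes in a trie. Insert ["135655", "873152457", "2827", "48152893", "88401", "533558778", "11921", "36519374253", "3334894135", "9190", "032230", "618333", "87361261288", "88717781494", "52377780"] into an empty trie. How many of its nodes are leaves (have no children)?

15

A leaf is a node with no children — equivalently, the end of a word that is not a proper prefix of any other stored word.
Those words: "032230", "11921", "135655", "2827", "3334894135", "36519374253", "48152893", "52377780", "533558778", "618333", "873152457", "87361261288", "88401", "88717781494", "9190"
Leaf count: 15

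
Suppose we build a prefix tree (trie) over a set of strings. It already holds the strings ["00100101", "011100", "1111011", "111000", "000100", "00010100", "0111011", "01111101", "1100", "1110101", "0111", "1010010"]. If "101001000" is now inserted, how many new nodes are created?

2

Walking "101001000" from the root, the first 7 characters ("1010010") follow existing edges; "0" is the first miss.
So 9 − 7 = 2 new nodes.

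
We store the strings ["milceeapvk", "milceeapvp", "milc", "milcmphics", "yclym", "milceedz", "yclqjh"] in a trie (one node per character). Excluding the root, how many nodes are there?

Count nodes per top-level branch (shared prefixes stored once):
  'm'-branch (milc, milceeapvk, milceeapvp, milceedz, milcmphics): 19 nodes
  'y'-branch (yclqjh, yclym): 8 nodes
Sum: 27

27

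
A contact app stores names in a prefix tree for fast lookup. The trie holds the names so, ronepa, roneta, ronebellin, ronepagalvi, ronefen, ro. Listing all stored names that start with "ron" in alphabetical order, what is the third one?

Words with prefix "ron", in lexicographic order: "ronebellin", "ronefen", "ronepa", "ronepagalvi", "roneta"
Position 3: ronepa

ronepa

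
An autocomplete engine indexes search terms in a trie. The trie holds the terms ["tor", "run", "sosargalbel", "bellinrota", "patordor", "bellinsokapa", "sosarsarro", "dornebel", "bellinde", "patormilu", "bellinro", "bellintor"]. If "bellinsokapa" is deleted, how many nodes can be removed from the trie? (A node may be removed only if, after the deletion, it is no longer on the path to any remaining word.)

Walk "bellinsokapa" from the leaf back toward the root, removing each node that no remaining word uses.
The suffix "sokapa" (6 nodes) is used only by "bellinsokapa"; the node for "bellin" still has the child "r", so pruning stops there.
Nodes removed: 6

6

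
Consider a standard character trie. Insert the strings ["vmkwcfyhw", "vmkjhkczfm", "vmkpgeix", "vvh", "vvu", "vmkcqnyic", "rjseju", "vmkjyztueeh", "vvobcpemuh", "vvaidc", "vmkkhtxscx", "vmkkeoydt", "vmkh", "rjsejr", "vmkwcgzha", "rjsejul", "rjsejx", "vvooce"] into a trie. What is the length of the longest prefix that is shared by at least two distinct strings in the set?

6

The deepest shared node is where two words last agree before diverging.
"rjseju" and "rjsejul" agree on "rjseju" (6 characters) before diverging; nothing deeper is shared.
Longest shared-prefix length: 6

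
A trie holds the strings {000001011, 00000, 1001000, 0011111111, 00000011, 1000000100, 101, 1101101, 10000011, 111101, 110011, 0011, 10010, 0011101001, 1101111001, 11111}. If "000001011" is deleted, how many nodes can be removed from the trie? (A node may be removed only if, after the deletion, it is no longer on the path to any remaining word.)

A node on "000001011"'s path can go only if nothing else ends at it or branches off below it.
The suffix "1011" (4 nodes) is used only by "000001011"; the node for "00000" still has the child "0", so pruning stops there.
Nodes removed: 4

4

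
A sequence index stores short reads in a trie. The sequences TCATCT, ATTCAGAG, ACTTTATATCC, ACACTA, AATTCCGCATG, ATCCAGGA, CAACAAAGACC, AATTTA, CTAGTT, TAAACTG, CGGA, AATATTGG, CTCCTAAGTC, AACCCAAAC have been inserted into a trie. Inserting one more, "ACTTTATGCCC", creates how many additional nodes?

"ACTTTAT" is already a path in the trie; the remaining "GCCC" must be added.
So 11 − 7 = 4 new nodes.

4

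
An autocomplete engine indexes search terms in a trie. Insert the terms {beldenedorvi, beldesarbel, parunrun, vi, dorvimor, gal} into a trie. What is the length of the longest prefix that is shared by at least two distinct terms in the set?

Look for the deepest trie node that still has at least two words in its subtree.
"beldenedorvi" and "beldesarbel" agree on "belde" (5 characters) before diverging; nothing deeper is shared.
Longest shared-prefix length: 5

5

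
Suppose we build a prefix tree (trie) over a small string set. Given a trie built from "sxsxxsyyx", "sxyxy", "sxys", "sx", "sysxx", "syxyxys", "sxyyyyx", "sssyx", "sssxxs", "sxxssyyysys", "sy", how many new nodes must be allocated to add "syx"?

Every character of "syx" already lies on an existing path (it is a prefix of some stored word).
No new nodes are needed: 0.

0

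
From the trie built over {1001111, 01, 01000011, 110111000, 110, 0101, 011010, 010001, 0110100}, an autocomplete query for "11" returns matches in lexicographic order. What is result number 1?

DFS of the "11" subtree visits, in order: "110", "110111000"
Position 1: 110

110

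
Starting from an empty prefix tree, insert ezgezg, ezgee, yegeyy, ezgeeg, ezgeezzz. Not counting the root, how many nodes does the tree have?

Trie structure (* marks end of a word):
(root)
├─ e
│  └─ z
│     └─ g
│        └─ e
│           ├─ e *
│           │  ├─ g *
│           │  └─ z
│           │     └─ z
│           │        └─ z *
│           └─ z
│              └─ g *
└─ y
   └─ e
      └─ g
         └─ e
            └─ y
               └─ y *
Counting every labelled node above: 17.

17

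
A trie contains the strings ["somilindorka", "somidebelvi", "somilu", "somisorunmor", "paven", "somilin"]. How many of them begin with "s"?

5

Traverse to the node for "s", then collect every word in that subtree.
Matches: "somidebelvi", "somilin", "somilindorka", "somilu", "somisorunmor"
Count: 5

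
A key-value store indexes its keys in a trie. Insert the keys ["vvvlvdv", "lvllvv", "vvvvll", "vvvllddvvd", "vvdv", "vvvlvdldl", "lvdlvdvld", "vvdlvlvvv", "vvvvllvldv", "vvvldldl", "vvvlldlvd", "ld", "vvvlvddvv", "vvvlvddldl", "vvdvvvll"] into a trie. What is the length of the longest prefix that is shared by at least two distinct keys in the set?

The deepest shared node is where two words last agree before diverging.
"vvvlvddldl" and "vvvlvddvv" agree on "vvvlvdd" (7 characters) before diverging; nothing deeper is shared.
Longest shared-prefix length: 7

7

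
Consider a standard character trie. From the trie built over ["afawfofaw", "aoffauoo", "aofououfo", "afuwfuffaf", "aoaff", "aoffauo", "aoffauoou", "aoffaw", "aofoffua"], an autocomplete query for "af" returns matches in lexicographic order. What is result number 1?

afawfofaw

DFS of the "af" subtree visits, in order: "afawfofaw", "afuwfuffaf"
The 1st is afawfofaw.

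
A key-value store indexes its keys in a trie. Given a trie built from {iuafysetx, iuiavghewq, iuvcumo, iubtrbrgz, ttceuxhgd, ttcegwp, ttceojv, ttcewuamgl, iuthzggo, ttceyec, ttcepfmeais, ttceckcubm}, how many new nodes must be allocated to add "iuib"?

1

Walking "iuib" from the root, the first 3 characters ("iui") follow existing edges; "b" is the first miss.
New nodes needed: |"iuib"| − 3 = 4 − 3 = 1.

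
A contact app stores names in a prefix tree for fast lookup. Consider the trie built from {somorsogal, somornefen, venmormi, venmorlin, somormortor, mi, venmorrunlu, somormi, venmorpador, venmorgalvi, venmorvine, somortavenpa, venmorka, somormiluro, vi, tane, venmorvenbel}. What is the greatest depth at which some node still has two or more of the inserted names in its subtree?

Look for the deepest trie node that still has at least two words in its subtree.
e.g. "somormi" and "somormiluro" share the prefix "somormi" of length 7; no pair shares a longer one.
Longest shared-prefix length: 7

7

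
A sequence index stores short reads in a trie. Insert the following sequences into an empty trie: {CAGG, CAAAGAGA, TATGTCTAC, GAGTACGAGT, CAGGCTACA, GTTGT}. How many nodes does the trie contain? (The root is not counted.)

38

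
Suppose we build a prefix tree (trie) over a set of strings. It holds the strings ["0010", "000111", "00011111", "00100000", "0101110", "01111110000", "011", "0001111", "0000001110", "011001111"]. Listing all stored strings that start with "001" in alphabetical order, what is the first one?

0010

DFS of the "001" subtree visits, in order: "0010", "00100000"
The 1st is 0010.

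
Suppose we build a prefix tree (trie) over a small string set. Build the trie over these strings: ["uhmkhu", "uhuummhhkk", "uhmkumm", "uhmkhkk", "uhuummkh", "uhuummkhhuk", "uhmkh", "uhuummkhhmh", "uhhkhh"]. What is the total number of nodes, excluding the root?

30

Trie structure (* marks end of a word):
(root)
└─ u
   └─ h
      ├─ h
      │  └─ k
      │     └─ h
      │        └─ h *
      ├─ m
      │  └─ k
      │     ├─ h *
      │     │  ├─ k
      │     │  │  └─ k *
      │     │  └─ u *
      │     └─ u
      │        └─ m
      │           └─ m *
      └─ u
         └─ u
            └─ m
               └─ m
                  ├─ h
                  │  └─ h
                  │     └─ k
                  │        └─ k *
                  └─ k
                     └─ h *
                        └─ h
                           ├─ m
                           │  └─ h *
                           └─ u
                              └─ k *
Counting every labelled node above: 30.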